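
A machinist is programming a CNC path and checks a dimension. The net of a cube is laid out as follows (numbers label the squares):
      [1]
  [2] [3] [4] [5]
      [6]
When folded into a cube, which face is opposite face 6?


Net: cross layout. Take square 3 as the base (bottom).
Fold the four squares in the horizontal row up around 3: 2 -> left, 4 -> right, 5 wraps to the top.
Fold 1 and 6 up from 3: 1 -> back, 6 -> front.
Opposite pairs are therefore: (1, 6), (2, 4), (3, 5).
Face 6 is opposite face 1.
face 1


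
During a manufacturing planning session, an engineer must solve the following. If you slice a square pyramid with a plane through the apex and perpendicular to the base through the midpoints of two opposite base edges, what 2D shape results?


Solid: square pyramid
Cutting plane: through the apex and perpendicular to the base through the midpoints of two opposite base edges
Visualize the intersection of the plane with the solid's surface.
The boundary of the cut region is a isosceles triangle.
isosceles triangle


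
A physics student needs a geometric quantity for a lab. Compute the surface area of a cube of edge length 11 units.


Shape: cube
Side s = 11 units
A cube has 6 square faces.
Formula: SA = 6 * s^2
s^2 = 121
SA = 6 * 121
SA = 726
726 units^2


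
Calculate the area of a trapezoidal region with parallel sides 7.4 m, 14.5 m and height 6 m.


Shape: trapezoid
Parallel sides a = 7.4 m, b = 14.5 m; Height h = 6 m
Formula: A = (a + b) * h / 2
a + b = 7.4 + 14.5 = 21.9
A = 21.9 * 6 / 2
A = 131.4 / 2
A = 65.7
65.7 m^2


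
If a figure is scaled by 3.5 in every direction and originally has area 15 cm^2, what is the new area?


Linear scale factor k = 3.5
Original area = 15 cm^2
Rule: under a linear scaling by k, areas scale by k^2.
k^2 = 3.5^2 = 12.25
New area = 15 * 12.25
New area = 183.75
183.75 cm^2


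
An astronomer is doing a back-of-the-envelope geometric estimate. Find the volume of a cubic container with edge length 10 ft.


Shape: cube
Side s = 10 ft
Formula: V = s^3
V = 10 * 10 * 10
V = 100 * 10
V = 1000
1000 ft^3


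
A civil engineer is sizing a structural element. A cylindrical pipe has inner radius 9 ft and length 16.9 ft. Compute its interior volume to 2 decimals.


Shape: cylinder
Radius r = 9 ft, Height h = 16.9 ft
Formula: V = pi * r^2 * h
r^2 = 81
V = pi * 81 * 16.9
V = 1368.9 * pi
V = 4300.53
4300.53 ft^3


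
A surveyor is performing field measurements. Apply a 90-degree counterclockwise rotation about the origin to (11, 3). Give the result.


Transformation: rotation about the origin
Original point: (11, 3)
Rule for 90 deg counterclockwise: (x, y) -> (-y, x)
Apply: (11, 3) -> (-3, 11)
(-3, 11)


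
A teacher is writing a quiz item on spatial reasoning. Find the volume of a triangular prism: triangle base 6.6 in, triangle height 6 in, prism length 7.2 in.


Shape: triangular prism
Triangle base = 6.6 in, triangle height = 6 in, prism length L = 7.2 in
Formula: V = (1/2 * b * h_tri) * L
Cross-section area = 0.5 * 6.6 * 6 = 19.8
V = 19.8 * 7.2
V = 142.56
142.56 in^3


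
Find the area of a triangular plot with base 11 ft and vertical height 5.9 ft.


Shape: triangle
Base b = 11 ft, Height h = 5.9 ft
Formula: A = (1/2) * b * h
A = 0.5 * 11 * 5.9
A = 0.5 * 64.9
A = 32.45
32.45 ft^2


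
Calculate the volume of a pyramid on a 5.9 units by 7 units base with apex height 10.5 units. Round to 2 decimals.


Shape: rectangular pyramid
Base: 5.9 units x 7 units, Height h = 10.5 units
Formula: V = (1/3) * base_area * h
base_area = 5.9 * 7 = 41.3
base_area * h = 41.3 * 10.5 = 433.65
V = 433.65 / 3
V = 144.55
144.55 units^3


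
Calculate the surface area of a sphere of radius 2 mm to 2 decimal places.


Shape: sphere
Radius r = 2 mm
Formula: SA = 4 * pi * r^2
r^2 = 4
SA = 4 * pi * 4
SA = 16 * pi
SA = 50.27
50.27 mm^2


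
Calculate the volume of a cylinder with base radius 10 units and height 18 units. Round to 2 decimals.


Shape: cylinder
Radius r = 10 units, Height h = 18 units
Formula: V = pi * r^2 * h
r^2 = 100
V = pi * 100 * 18
V = 1800 * pi
V = 5654.87
5654.87 units^3


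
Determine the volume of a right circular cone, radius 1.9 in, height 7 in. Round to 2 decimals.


Shape: cone
Radius r = 1.9 in, Height h = 7 in
Formula: V = (1/3) * pi * r^2 * h
r^2 = 3.61
pi * r^2 * h = pi * 3.61 * 7 = 25.27 * pi
V = 25.27 * pi / 3
V = 26.46
26.46 in^3


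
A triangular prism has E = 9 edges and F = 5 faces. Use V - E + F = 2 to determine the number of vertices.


Polyhedron: triangular prism
Euler's formula for convex polyhedra: V - E + F = 2
Given: E = 9 edges and F = 5 faces
Solve for V:
V = 2 + E - F = 2 + 9 - 5 = 6
6 vertices


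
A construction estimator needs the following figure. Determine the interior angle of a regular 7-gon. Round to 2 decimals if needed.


Shape: regular heptagon (7 sides)
Formula: interior angle = (n - 2) * 180 / n
(n - 2) = 5
(n - 2) * 180 = 900
angle = 900 / 7
angle = 128.57
128.57 degrees


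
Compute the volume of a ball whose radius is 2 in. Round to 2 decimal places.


Shape: sphere
Radius r = 2 in
Formula: V = (4/3) * pi * r^3
r^3 = 8
(4/3) * 8 = 10.666667
V = 10.666667 * pi
V = 33.51
33.51 in^3


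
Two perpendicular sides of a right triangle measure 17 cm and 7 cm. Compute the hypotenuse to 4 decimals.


Shape: right triangle
Legs a = 17 cm, b = 7 cm
Formula: c = sqrt(a^2 + b^2)
a^2 = 289, b^2 = 49
a^2 + b^2 = 338
c = sqrt(338)
c = 18.3848
18.3848 cm


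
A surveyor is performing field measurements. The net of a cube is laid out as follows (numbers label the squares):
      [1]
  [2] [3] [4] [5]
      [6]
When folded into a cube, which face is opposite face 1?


Net: cross layout. Take square 3 as the base (bottom).
Fold the four squares in the horizontal row up around 3: 2 -> left, 4 -> right, 5 wraps to the top.
Fold 1 and 6 up from 3: 1 -> back, 6 -> front.
Opposite pairs are therefore: (1, 6), (2, 4), (3, 5).
Face 1 is opposite face 6.
face 6


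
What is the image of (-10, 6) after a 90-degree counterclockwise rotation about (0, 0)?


Transformation: rotation about the origin
Original point: (-10, 6)
Rule for 90 deg counterclockwise: (x, y) -> (-y, x)
Apply: (-10, 6) -> (-6, -10)
(-6, -10)


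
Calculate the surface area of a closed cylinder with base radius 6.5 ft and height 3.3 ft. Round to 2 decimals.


Shape: closed cylinder
Radius r = 6.5 ft, Height h = 3.3 ft
Formula: SA = 2*pi*r^2 + 2*pi*r*h = 2*pi*r*(r + h)
r + h = 9.8
2 * r * (r + h) = 2 * 6.5 * 9.8 = 127.4
SA = 127.4 * pi
SA = 400.24
400.24 ft^2


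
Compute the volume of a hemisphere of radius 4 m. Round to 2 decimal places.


Shape: hemisphere (half of a sphere)
Radius r = 4 m
Formula: V = (1/2) * (4/3) * pi * r^3 = (2/3) * pi * r^3
r^3 = 64
(2/3) * 64 = 42.666667
V = 42.666667 * pi
V = 134.04
134.04 m^3


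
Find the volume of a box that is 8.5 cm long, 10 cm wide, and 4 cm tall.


Shape: rectangular prism
l = 8.5 cm, w = 10 cm, h = 4 cm
Formula: V = l * w * h
V = 8.5 * 10 * 4
V = 85 * 4
V = 340
340 cm^3


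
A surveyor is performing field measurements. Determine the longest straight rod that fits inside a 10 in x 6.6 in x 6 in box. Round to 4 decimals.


Shape: rectangular box (space diagonal)
l = 10 in, w = 6.6 in, h = 6 in
Visualize: the diagonal of the base, then a right triangle with that diagonal and the height.
Formula: d = sqrt(l^2 + w^2 + h^2)
l^2 + w^2 + h^2 = 100 + 43.56 + 36 = 179.56
d = sqrt(179.56)
d = 13.4
13.4 in


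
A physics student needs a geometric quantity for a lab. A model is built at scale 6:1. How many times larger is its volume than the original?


Linear scale factor k = 6
Rule: under a linear scaling by k, volumes scale by k^3.
k^3 = 6 * 6 * 6
k^3 = 36 * 6
k^3 = 216
Volume scales by a factor of 216.
216 (dimensionless)


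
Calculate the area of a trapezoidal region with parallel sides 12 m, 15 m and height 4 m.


Shape: trapezoid
Parallel sides a = 12 m, b = 15 m; Height h = 4 m
Formula: A = (a + b) * h / 2
a + b = 12 + 15 = 27
A = 27 * 4 / 2
A = 108 / 2
A = 54
54 m^2


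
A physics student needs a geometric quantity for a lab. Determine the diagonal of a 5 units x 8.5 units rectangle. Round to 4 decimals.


Shape: rectangle (diagonal via Pythagoras)
Sides: 5 units and 8.5 units
Formula: d = sqrt(l^2 + w^2)
l^2 = 25, w^2 = 72.25
l^2 + w^2 = 97.25
d = sqrt(97.25)
d = 9.8615
9.8615 units


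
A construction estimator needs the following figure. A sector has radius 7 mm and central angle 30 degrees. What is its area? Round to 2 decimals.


Shape: circular sector
Radius r = 7 mm, Angle = 30 degrees
Formula: A = (angle/360) * pi * r^2
r^2 = 49
Fraction of circle = 30/360
A = (30/360) * pi * 49
A = 4.083333 * pi
A = 12.83
12.83 mm^2


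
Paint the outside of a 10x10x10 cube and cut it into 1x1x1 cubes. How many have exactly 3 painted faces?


Large cube: 10 x 10 x 10, cut into unit cubes.
Cubes with 3 painted faces are at the corners. A cube always has 8 corners.
Count = 8
8 unit cubes


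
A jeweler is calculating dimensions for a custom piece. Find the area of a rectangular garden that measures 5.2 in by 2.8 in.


Shape: rectangle
Length l = 5.2 in, Width w = 2.8 in
Formula: A = l * w
A = 5.2 * 2.8
A = 14.56
14.56 in^2


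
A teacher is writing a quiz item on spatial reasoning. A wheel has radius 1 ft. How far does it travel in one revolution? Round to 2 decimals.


Shape: circle
Radius r = 1 ft
Formula: C = 2 * pi * r
C = 2 * pi * 1
C = 2 * pi
C = 6.28
6.28 ft


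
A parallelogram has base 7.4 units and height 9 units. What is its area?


Shape: parallelogram
Base b = 7.4 units, Height h = 9 units
Formula: A = b * h
A = 7.4 * 9
A = 66.6
66.6 units^2


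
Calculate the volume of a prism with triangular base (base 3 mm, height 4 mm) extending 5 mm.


Shape: triangular prism
Triangle base = 3 mm, triangle height = 4 mm, prism length L = 5 mm
Formula: V = (1/2 * b * h_tri) * L
Cross-section area = 0.5 * 3 * 4 = 6
V = 6 * 5
V = 30
30 mm^3


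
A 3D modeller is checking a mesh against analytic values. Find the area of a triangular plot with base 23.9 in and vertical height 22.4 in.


Shape: triangle
Base b = 23.9 in, Height h = 22.4 in
Formula: A = (1/2) * b * h
A = 0.5 * 23.9 * 22.4
A = 0.5 * 535.36
A = 267.68
267.68 in^2


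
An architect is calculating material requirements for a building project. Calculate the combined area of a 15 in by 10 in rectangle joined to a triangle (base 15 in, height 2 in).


Composite shape: rectangle + triangle
Rectangle area = 15 * 10 = 150
Triangle area = 0.5 * 15 * 2 = 15
Total = 150 + 15
Total = 165
165 in^2


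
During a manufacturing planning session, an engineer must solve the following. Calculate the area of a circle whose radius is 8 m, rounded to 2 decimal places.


Shape: circle
Radius r = 8 m
Formula: A = pi * r^2
r^2 = 8^2 = 64
A = pi * 64
A = 201.06
201.06 m^2


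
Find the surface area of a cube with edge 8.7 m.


Shape: cube
Side s = 8.7 m
A cube has 6 square faces.
Formula: SA = 6 * s^2
s^2 = 75.69
SA = 6 * 75.69
SA = 454.14
454.14 m^2


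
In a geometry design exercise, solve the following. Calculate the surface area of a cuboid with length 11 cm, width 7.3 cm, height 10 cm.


Shape: rectangular prism
l = 11 cm, w = 7.3 cm, h = 10 cm
Formula: SA = 2(lw + lh + wh)
lw = 80.3, lh = 110, wh = 73
lw + lh + wh = 263.3
SA = 2 * 263.3
SA = 526.6
526.6 cm^2


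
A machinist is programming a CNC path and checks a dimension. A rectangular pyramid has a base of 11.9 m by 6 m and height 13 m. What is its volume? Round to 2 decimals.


Shape: rectangular pyramid
Base: 11.9 m x 6 m, Height h = 13 m
Formula: V = (1/3) * base_area * h
base_area = 11.9 * 6 = 71.4
base_area * h = 71.4 * 13 = 928.2
V = 928.2 / 3
V = 309.4
309.4 m^3


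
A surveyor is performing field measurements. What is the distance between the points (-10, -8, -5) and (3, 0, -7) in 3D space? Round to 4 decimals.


3D distance between two points
P1 = (-10, -8, -5), P2 = (3, 0, -7)
Formula: d = sqrt((x2-x1)^2 + (y2-y1)^2 + (z2-z1)^2)
dx = 3 - -10 = 13
dy = 0 - -8 = 8
dz = -7 - -5 = -2
dx^2 + dy^2 + dz^2 = 169 + 64 + 4 = 237
d = sqrt(237)
d = 15.3948
15.3948 units


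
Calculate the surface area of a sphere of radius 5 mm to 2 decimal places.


Shape: sphere
Radius r = 5 mm
Formula: SA = 4 * pi * r^2
r^2 = 25
SA = 4 * pi * 25
SA = 100 * pi
SA = 314.16
314.16 mm^2


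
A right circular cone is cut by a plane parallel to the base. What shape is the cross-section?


Solid: right circular cone
Cutting plane: parallel to the base
Visualize the intersection of the plane with the solid's surface.
The boundary of the cut region is a circle.
circle


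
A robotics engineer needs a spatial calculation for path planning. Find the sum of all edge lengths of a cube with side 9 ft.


Shape: cube
Side s = 9 ft
A cube has 12 edges, all equal.
Formula: total edge length = 12 * s
Total = 12 * 9
Total = 108
108 ft


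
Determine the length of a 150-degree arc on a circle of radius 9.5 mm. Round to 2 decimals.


Shape: circular arc
Radius r = 9.5 mm, Angle = 150 degrees
Formula: L = (angle/360) * 2 * pi * r
2 * pi * r = 19 * pi
L = (150/360) * 19 * pi
L = 7.916667 * pi
L = 24.87
24.87 mm


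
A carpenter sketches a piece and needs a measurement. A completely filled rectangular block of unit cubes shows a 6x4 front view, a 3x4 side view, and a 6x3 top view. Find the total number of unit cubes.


Orthographic views of a solid rectangular block:
Front view 6 x 4 -> length = 6, height = 4
Side view 3 x 4 -> width = 3, height = 4 (consistent)
Top view 6 x 3 -> confirms length = 6, width = 3
The block is 6 x 3 x 4.
Total unit cubes = 6 * 3 * 4 = 72
72 unit cubes


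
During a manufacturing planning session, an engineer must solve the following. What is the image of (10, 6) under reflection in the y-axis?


Transformation: reflection
Original point: (10, 6)
Rule for reflection over the y-axis: (x, y) -> (-x, y)
Apply: (10, 6) -> (-10, 6)
(-10, 6)


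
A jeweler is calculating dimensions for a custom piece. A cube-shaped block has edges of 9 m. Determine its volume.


Shape: cube
Side s = 9 m
Formula: V = s^3
V = 9 * 9 * 9
V = 81 * 9
V = 729
729 m^3


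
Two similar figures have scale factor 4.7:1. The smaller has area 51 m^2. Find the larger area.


Linear scale factor k = 4.7
Original area = 51 m^2
Rule: under a linear scaling by k, areas scale by k^2.
k^2 = 4.7^2 = 22.09
New area = 51 * 22.09
New area = 1126.59
1126.59 m^2


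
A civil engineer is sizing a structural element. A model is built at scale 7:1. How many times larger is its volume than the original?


Linear scale factor k = 7
Rule: under a linear scaling by k, volumes scale by k^3.
k^3 = 7 * 7 * 7
k^3 = 49 * 7
k^3 = 343
Volume scales by a factor of 343.
343 (dimensionless)


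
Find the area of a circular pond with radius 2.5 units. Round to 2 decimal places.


Shape: circle
Radius r = 2.5 units
Formula: A = pi * r^2
r^2 = 2.5^2 = 6.25
A = pi * 6.25
A = 19.63
19.63 units^2


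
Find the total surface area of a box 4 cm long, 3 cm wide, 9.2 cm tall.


Shape: rectangular prism
l = 4 cm, w = 3 cm, h = 9.2 cm
Formula: SA = 2(lw + lh + wh)
lw = 12, lh = 36.8, wh = 27.6
lw + lh + wh = 76.4
SA = 2 * 76.4
SA = 152.8
152.8 cm^2


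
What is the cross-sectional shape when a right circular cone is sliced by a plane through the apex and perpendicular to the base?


Solid: right circular cone
Cutting plane: through the apex and perpendicular to the base
Visualize the intersection of the plane with the solid's surface.
The boundary of the cut region is a isosceles triangle.
isosceles triangle


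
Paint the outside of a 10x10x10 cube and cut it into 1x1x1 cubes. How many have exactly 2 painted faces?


Large cube: 10 x 10 x 10, cut into unit cubes.
n = 10, so n - 2 = 8
Cubes with 2 painted faces lie along the edges, excluding corners.
A cube has 12 edges; each contributes (n - 2) = 8 such cubes.
Count = 12 * 8 = 96
96 unit cubes


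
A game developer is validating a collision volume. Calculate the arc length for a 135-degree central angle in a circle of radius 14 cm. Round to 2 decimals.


Shape: circular arc
Radius r = 14 cm, Angle = 135 degrees
Formula: L = (angle/360) * 2 * pi * r
2 * pi * r = 28 * pi
L = (135/360) * 28 * pi
L = 10.5 * pi
L = 32.99
32.99 cm


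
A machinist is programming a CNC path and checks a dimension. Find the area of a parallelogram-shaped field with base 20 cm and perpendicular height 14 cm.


Shape: parallelogram
Base b = 20 cm, Height h = 14 cm
Formula: A = b * h
A = 20 * 14
A = 280
280 cm^2


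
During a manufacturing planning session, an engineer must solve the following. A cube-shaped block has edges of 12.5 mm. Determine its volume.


Shape: cube
Side s = 12.5 mm
Formula: V = s^3
V = 12.5 * 12.5 * 12.5
V = 156.25 * 12.5
V = 1953.125
1953.125 mm^3


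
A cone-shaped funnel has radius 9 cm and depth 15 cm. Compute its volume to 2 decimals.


Shape: cone
Radius r = 9 cm, Height h = 15 cm
Formula: V = (1/3) * pi * r^2 * h
r^2 = 81
pi * r^2 * h = pi * 81 * 15 = 1215 * pi
V = 1215 * pi / 3
V = 1272.35
1272.35 cm^3


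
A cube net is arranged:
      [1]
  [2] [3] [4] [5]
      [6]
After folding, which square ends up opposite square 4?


Net: cross layout. Take square 3 as the base (bottom).
Fold the four squares in the horizontal row up around 3: 2 -> left, 4 -> right, 5 wraps to the top.
Fold 1 and 6 up from 3: 1 -> back, 6 -> front.
Opposite pairs are therefore: (1, 6), (2, 4), (3, 5).
Face 4 is opposite face 2.
face 2


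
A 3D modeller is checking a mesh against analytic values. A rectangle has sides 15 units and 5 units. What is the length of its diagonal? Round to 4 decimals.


Shape: rectangle (diagonal via Pythagoras)
Sides: 15 units and 5 units
Formula: d = sqrt(l^2 + w^2)
l^2 = 225, w^2 = 25
l^2 + w^2 = 250
d = sqrt(250)
d = 15.8114
15.8114 units


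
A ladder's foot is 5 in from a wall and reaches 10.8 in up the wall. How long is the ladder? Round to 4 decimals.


Shape: right triangle
Legs a = 5 in, b = 10.8 in
Formula: c = sqrt(a^2 + b^2)
a^2 = 25, b^2 = 116.64
a^2 + b^2 = 141.64
c = sqrt(141.64)
c = 11.9013
11.9013 in


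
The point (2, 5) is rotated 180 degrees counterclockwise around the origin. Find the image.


Transformation: rotation about the origin
Original point: (2, 5)
Rule for 180 deg: (x, y) -> (-x, -y)
Apply: (2, 5) -> (-2, -5)
(-2, -5)


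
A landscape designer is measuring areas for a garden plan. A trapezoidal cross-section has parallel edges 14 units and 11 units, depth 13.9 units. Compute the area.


Shape: trapezoid
Parallel sides a = 14 units, b = 11 units; Height h = 13.9 units
Formula: A = (a + b) * h / 2
a + b = 14 + 11 = 25
A = 25 * 13.9 / 2
A = 347.5 / 2
A = 173.75
173.75 units^2


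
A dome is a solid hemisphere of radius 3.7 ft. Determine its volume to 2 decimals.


Shape: hemisphere (half of a sphere)
Radius r = 3.7 ft
Formula: V = (1/2) * (4/3) * pi * r^3 = (2/3) * pi * r^3
r^3 = 50.653
(2/3) * 50.653 = 33.768667
V = 33.768667 * pi
V = 106.09
106.09 ft^3


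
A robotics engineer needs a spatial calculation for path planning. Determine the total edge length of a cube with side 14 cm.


Shape: cube
Side s = 14 cm
A cube has 12 edges, all equal.
Formula: total edge length = 12 * s
Total = 12 * 14
Total = 168
168 cm


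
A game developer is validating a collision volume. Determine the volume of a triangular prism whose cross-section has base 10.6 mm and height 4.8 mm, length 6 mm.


Shape: triangular prism
Triangle base = 10.6 mm, triangle height = 4.8 mm, prism length L = 6 mm
Formula: V = (1/2 * b * h_tri) * L
Cross-section area = 0.5 * 10.6 * 4.8 = 25.44
V = 25.44 * 6
V = 152.64
152.64 mm^3


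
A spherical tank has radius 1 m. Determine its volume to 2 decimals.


Shape: sphere
Radius r = 1 m
Formula: V = (4/3) * pi * r^3
r^3 = 1
(4/3) * 1 = 1.333333
V = 1.333333 * pi
V = 4.19
4.19 m^3


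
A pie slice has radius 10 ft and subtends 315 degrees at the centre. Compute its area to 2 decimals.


Shape: circular sector
Radius r = 10 ft, Angle = 315 degrees
Formula: A = (angle/360) * pi * r^2
r^2 = 100
Fraction of circle = 315/360
A = (315/360) * pi * 100
A = 87.5 * pi
A = 274.89
274.89 ft^2


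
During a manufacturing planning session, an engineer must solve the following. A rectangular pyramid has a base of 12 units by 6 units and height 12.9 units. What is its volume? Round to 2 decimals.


Shape: rectangular pyramid
Base: 12 units x 6 units, Height h = 12.9 units
Formula: V = (1/3) * base_area * h
base_area = 12 * 6 = 72
base_area * h = 72 * 12.9 = 928.8
V = 928.8 / 3
V = 309.6
309.6 units^3


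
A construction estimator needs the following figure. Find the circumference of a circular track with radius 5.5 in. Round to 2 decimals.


Shape: circle
Radius r = 5.5 in
Formula: C = 2 * pi * r
C = 2 * pi * 5.5
C = 11 * pi
C = 34.56
34.56 in


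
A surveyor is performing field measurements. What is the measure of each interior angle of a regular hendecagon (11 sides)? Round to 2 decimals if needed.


Shape: regular hendecagon (11 sides)
Formula: interior angle = (n - 2) * 180 / n
(n - 2) = 9
(n - 2) * 180 = 1620
angle = 1620 / 11
angle = 147.27
147.27 degrees


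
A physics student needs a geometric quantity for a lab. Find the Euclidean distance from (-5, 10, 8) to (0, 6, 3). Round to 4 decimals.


3D distance between two points
P1 = (-5, 10, 8), P2 = (0, 6, 3)
Formula: d = sqrt((x2-x1)^2 + (y2-y1)^2 + (z2-z1)^2)
dx = 0 - -5 = 5
dy = 6 - 10 = -4
dz = 3 - 8 = -5
dx^2 + dy^2 + dz^2 = 25 + 16 + 25 = 66
d = sqrt(66)
d = 8.124
8.124 units


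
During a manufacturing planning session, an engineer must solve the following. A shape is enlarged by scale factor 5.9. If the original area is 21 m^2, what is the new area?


Linear scale factor k = 5.9
Original area = 21 m^2
Rule: under a linear scaling by k, areas scale by k^2.
k^2 = 5.9^2 = 34.81
New area = 21 * 34.81
New area = 731.01
731.01 m^2


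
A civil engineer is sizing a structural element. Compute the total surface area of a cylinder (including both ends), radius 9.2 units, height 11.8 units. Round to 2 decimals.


Shape: closed cylinder
Radius r = 9.2 units, Height h = 11.8 units
Formula: SA = 2*pi*r^2 + 2*pi*r*h = 2*pi*r*(r + h)
r + h = 21
2 * r * (r + h) = 2 * 9.2 * 21 = 386.4
SA = 386.4 * pi
SA = 1213.91
1213.91 units^2


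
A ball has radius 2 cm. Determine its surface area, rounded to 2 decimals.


Shape: sphere
Radius r = 2 cm
Formula: SA = 4 * pi * r^2
r^2 = 4
SA = 4 * pi * 4
SA = 16 * pi
SA = 50.27
50.27 cm^2


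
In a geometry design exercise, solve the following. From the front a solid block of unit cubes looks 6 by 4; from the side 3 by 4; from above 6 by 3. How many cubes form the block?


Orthographic views of a solid rectangular block:
Front view 6 x 4 -> length = 6, height = 4
Side view 3 x 4 -> width = 3, height = 4 (consistent)
Top view 6 x 3 -> confirms length = 6, width = 3
The block is 6 x 3 x 4.
Total unit cubes = 6 * 3 * 4 = 72
72 unit cubes


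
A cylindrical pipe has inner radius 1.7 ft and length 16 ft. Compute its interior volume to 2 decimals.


Shape: cylinder
Radius r = 1.7 ft, Height h = 16 ft
Formula: V = pi * r^2 * h
r^2 = 2.89
V = pi * 2.89 * 16
V = 46.24 * pi
V = 145.27
145.27 ft^3


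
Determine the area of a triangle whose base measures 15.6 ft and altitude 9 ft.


Shape: triangle
Base b = 15.6 ft, Height h = 9 ft
Formula: A = (1/2) * b * h
A = 0.5 * 15.6 * 9
A = 0.5 * 140.4
A = 70.2
70.2 ft^2


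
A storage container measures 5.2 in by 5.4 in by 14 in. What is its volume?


Shape: rectangular prism
l = 5.2 in, w = 5.4 in, h = 14 in
Formula: V = l * w * h
V = 5.2 * 5.4 * 14
V = 28.08 * 14
V = 393.12
393.12 in^3


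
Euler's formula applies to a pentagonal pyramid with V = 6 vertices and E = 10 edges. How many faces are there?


Polyhedron: pentagonal pyramid
Euler's formula for convex polyhedra: V - E + F = 2
Given: V = 6 vertices and E = 10 edges
Solve for F:
F = 2 + E - V = 2 + 10 - 6 = 6
6 faces


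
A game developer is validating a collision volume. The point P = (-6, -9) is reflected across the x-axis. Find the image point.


Transformation: reflection
Original point: (-6, -9)
Rule for reflection over the x-axis: (x, y) -> (x, -y)
Apply: (-6, -9) -> (-6, 9)
(-6, 9)


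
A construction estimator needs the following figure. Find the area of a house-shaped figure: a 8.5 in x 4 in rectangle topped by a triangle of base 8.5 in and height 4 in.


Composite shape: rectangle + triangle
Rectangle area = 8.5 * 4 = 34
Triangle area = 0.5 * 8.5 * 4 = 17
Total = 34 + 17
Total = 51
51 in^2


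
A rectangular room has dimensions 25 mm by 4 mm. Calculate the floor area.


Shape: rectangle
Length l = 25 mm, Width w = 4 mm
Formula: A = l * w
A = 25 * 4
A = 100
100 mm^2


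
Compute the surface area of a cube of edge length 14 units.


Shape: cube
Side s = 14 units
A cube has 6 square faces.
Formula: SA = 6 * s^2
s^2 = 196
SA = 6 * 196
SA = 1176
1176 units^2


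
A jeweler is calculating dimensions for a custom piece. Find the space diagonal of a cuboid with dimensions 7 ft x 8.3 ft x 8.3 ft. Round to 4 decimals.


Shape: rectangular box (space diagonal)
l = 7 ft, w = 8.3 ft, h = 8.3 ft
Visualize: the diagonal of the base, then a right triangle with that diagonal and the height.
Formula: d = sqrt(l^2 + w^2 + h^2)
l^2 + w^2 + h^2 = 49 + 68.89 + 68.89 = 186.78
d = sqrt(186.78)
d = 13.6667
13.6667 ft


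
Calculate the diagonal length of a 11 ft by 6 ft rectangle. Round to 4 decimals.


Shape: rectangle (diagonal via Pythagoras)
Sides: 11 ft and 6 ft
Formula: d = sqrt(l^2 + w^2)
l^2 = 121, w^2 = 36
l^2 + w^2 = 157
d = sqrt(157)
d = 12.53
12.53 ft


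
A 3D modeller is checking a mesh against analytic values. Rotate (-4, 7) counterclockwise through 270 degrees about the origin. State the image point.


Transformation: rotation about the origin
Original point: (-4, 7)
Rule for 270 deg counterclockwise: (x, y) -> (y, -x)
Apply: (-4, 7) -> (7, 4)
(7, 4)


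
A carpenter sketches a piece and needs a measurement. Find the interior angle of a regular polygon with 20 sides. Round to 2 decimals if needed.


Shape: regular icosagon (20 sides)
Formula: interior angle = (n - 2) * 180 / n
(n - 2) = 18
(n - 2) * 180 = 3240
angle = 3240 / 20
angle = 162
162 degrees


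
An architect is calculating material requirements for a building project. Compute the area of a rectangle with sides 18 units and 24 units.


Shape: rectangle
Length l = 18 units, Width w = 24 units
Formula: A = l * w
A = 18 * 24
A = 432
432 units^2


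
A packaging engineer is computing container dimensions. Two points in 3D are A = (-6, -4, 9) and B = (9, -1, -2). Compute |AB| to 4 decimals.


3D distance between two points
P1 = (-6, -4, 9), P2 = (9, -1, -2)
Formula: d = sqrt((x2-x1)^2 + (y2-y1)^2 + (z2-z1)^2)
dx = 9 - -6 = 15
dy = -1 - -4 = 3
dz = -2 - 9 = -11
dx^2 + dy^2 + dz^2 = 225 + 9 + 121 = 355
d = sqrt(355)
d = 18.8414
18.8414 units


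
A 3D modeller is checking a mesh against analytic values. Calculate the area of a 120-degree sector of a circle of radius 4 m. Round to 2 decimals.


Shape: circular sector
Radius r = 4 m, Angle = 120 degrees
Formula: A = (angle/360) * pi * r^2
r^2 = 16
Fraction of circle = 120/360
A = (120/360) * pi * 16
A = 5.333333 * pi
A = 16.76
16.76 m^2


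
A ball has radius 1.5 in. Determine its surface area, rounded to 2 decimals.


Shape: sphere
Radius r = 1.5 in
Formula: SA = 4 * pi * r^2
r^2 = 2.25
SA = 4 * pi * 2.25
SA = 9 * pi
SA = 28.27
28.27 in^2


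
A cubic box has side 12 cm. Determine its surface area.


Shape: cube
Side s = 12 cm
A cube has 6 square faces.
Formula: SA = 6 * s^2
s^2 = 144
SA = 6 * 144
SA = 864
864 cm^2


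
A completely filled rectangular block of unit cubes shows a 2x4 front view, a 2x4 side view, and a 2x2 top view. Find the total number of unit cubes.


Orthographic views of a solid rectangular block:
Front view 2 x 4 -> length = 2, height = 4
Side view 2 x 4 -> width = 2, height = 4 (consistent)
Top view 2 x 2 -> confirms length = 2, width = 2
The block is 2 x 2 x 4.
Total unit cubes = 2 * 2 * 4 = 16
16 unit cubes


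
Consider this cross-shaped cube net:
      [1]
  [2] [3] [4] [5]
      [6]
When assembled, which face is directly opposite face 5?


Net: cross layout. Take square 3 as the base (bottom).
Fold the four squares in the horizontal row up around 3: 2 -> left, 4 -> right, 5 wraps to the top.
Fold 1 and 6 up from 3: 1 -> back, 6 -> front.
Opposite pairs are therefore: (1, 6), (2, 4), (3, 5).
Face 5 is opposite face 3.
face 3


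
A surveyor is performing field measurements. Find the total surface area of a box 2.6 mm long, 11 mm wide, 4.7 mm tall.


Shape: rectangular prism
l = 2.6 mm, w = 11 mm, h = 4.7 mm
Formula: SA = 2(lw + lh + wh)
lw = 28.6, lh = 12.22, wh = 51.7
lw + lh + wh = 92.52
SA = 2 * 92.52
SA = 185.04
185.04 mm^2


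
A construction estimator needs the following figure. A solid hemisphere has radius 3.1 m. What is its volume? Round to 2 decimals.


Shape: hemisphere (half of a sphere)
Radius r = 3.1 m
Formula: V = (1/2) * (4/3) * pi * r^3 = (2/3) * pi * r^3
r^3 = 29.791
(2/3) * 29.791 = 19.860667
V = 19.860667 * pi
V = 62.39
62.39 m^3


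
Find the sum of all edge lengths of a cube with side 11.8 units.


Shape: cube
Side s = 11.8 units
A cube has 12 edges, all equal.
Formula: total edge length = 12 * s
Total = 12 * 11.8
Total = 141.6
141.6 units


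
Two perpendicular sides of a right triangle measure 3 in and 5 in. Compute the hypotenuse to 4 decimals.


Shape: right triangle
Legs a = 3 in, b = 5 in
Formula: c = sqrt(a^2 + b^2)
a^2 = 9, b^2 = 25
a^2 + b^2 = 34
c = sqrt(34)
c = 5.831
5.831 in


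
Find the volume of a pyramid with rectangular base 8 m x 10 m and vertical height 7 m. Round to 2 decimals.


Shape: rectangular pyramid
Base: 8 m x 10 m, Height h = 7 m
Formula: V = (1/3) * base_area * h
base_area = 8 * 10 = 80
base_area * h = 80 * 7 = 560
V = 560 / 3
V = 186.67
186.67 m^3


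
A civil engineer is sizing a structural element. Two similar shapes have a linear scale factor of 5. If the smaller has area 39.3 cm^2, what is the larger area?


Linear scale factor k = 5
Original area = 39.3 cm^2
Rule: under a linear scaling by k, areas scale by k^2.
k^2 = 5^2 = 25
New area = 39.3 * 25
New area = 982.5
982.5 cm^2


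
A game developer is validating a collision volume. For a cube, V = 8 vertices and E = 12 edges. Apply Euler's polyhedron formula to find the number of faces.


Polyhedron: cube
Euler's formula for convex polyhedra: V - E + F = 2
Given: V = 8 vertices and E = 12 edges
Solve for F:
F = 2 + E - V = 2 + 12 - 8 = 6
6 faces


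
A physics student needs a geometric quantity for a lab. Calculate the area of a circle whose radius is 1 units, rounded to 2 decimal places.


Shape: circle
Radius r = 1 units
Formula: A = pi * r^2
r^2 = 1^2 = 1
A = pi * 1
A = 3.14
3.14 units^2


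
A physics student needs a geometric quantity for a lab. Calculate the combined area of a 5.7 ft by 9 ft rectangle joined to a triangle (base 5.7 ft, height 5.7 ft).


Composite shape: rectangle + triangle
Rectangle area = 5.7 * 9 = 51.3
Triangle area = 0.5 * 5.7 * 5.7 = 16.245
Total = 51.3 + 16.245
Total = 67.545
67.545 ft^2


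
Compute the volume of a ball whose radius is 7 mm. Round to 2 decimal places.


Shape: sphere
Radius r = 7 mm
Formula: V = (4/3) * pi * r^3
r^3 = 343
(4/3) * 343 = 457.333333
V = 457.333333 * pi
V = 1436.76
1436.76 mm^3


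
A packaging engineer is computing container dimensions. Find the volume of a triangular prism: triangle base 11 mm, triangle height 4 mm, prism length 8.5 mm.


Shape: triangular prism
Triangle base = 11 mm, triangle height = 4 mm, prism length L = 8.5 mm
Formula: V = (1/2 * b * h_tri) * L
Cross-section area = 0.5 * 11 * 4 = 22
V = 22 * 8.5
V = 187
187 mm^3


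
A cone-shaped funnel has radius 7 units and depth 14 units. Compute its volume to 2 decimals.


Shape: cone
Radius r = 7 units, Height h = 14 units
Formula: V = (1/3) * pi * r^2 * h
r^2 = 49
pi * r^2 * h = pi * 49 * 14 = 686 * pi
V = 686 * pi / 3
V = 718.38
718.38 units^3


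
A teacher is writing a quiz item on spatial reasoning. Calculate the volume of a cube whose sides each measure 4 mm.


Shape: cube
Side s = 4 mm
Formula: V = s^3
V = 4 * 4 * 4
V = 16 * 4
V = 64
64 mm^3


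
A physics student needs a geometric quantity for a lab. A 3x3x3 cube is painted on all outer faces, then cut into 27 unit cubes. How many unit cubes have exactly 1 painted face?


Large cube: 3 x 3 x 3, cut into unit cubes.
n = 3, so n - 2 = 1
Cubes with 1 painted face lie in the interior of each face.
A cube has 6 faces; each contributes (n - 2)^2 = 1 such cubes.
Count = 6 * 1 = 6
6 unit cubes


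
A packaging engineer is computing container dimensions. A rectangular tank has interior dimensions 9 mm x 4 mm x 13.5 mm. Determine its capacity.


Shape: rectangular prism
l = 9 mm, w = 4 mm, h = 13.5 mm
Formula: V = l * w * h
V = 9 * 4 * 13.5
V = 36 * 13.5
V = 486
486 mm^3


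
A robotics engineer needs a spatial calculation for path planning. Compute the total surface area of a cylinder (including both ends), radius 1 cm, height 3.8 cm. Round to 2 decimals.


Shape: closed cylinder
Radius r = 1 cm, Height h = 3.8 cm
Formula: SA = 2*pi*r^2 + 2*pi*r*h = 2*pi*r*(r + h)
r + h = 4.8
2 * r * (r + h) = 2 * 1 * 4.8 = 9.6
SA = 9.6 * pi
SA = 30.16
30.16 cm^2


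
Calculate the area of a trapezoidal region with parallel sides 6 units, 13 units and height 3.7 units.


Shape: trapezoid
Parallel sides a = 6 units, b = 13 units; Height h = 3.7 units
Formula: A = (a + b) * h / 2
a + b = 6 + 13 = 19
A = 19 * 3.7 / 2
A = 70.3 / 2
A = 35.15
35.15 units^2


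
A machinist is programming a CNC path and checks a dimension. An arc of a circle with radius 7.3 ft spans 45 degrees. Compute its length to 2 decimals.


Shape: circular arc
Radius r = 7.3 ft, Angle = 45 degrees
Formula: L = (angle/360) * 2 * pi * r
2 * pi * r = 14.6 * pi
L = (45/360) * 14.6 * pi
L = 1.825 * pi
L = 5.73
5.73 ft


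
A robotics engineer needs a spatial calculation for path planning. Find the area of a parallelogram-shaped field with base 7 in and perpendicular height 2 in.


Shape: parallelogram
Base b = 7 in, Height h = 2 in
Formula: A = b * h
A = 7 * 2
A = 14
14 in^2


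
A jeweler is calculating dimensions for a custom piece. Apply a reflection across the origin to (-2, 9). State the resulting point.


Transformation: reflection
Original point: (-2, 9)
Rule for reflection through the origin: (x, y) -> (-x, -y)
Apply: (-2, 9) -> (2, -9)
(2, -9)


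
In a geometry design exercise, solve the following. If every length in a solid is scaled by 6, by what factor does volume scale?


Linear scale factor k = 6
Rule: under a linear scaling by k, volumes scale by k^3.
k^3 = 6 * 6 * 6
k^3 = 36 * 6
k^3 = 216
Volume scales by a factor of 216.
216 (dimensionless)


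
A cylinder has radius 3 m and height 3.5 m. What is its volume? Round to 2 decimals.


Shape: cylinder
Radius r = 3 m, Height h = 3.5 m
Formula: V = pi * r^2 * h
r^2 = 9
V = pi * 9 * 3.5
V = 31.5 * pi
V = 98.96
98.96 m^3


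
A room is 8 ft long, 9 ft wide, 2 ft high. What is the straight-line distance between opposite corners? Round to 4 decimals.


Shape: rectangular box (space diagonal)
l = 8 ft, w = 9 ft, h = 2 ft
Visualize: the diagonal of the base, then a right triangle with that diagonal and the height.
Formula: d = sqrt(l^2 + w^2 + h^2)
l^2 + w^2 + h^2 = 64 + 81 + 4 = 149
d = sqrt(149)
d = 12.2066
12.2066 ft


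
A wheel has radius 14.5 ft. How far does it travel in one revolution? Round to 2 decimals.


Shape: circle
Radius r = 14.5 ft
Formula: C = 2 * pi * r
C = 2 * pi * 14.5
C = 29 * pi
C = 91.11
91.11 ft


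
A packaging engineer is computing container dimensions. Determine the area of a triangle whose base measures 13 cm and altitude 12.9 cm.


Shape: triangle
Base b = 13 cm, Height h = 12.9 cm
Formula: A = (1/2) * b * h
A = 0.5 * 13 * 12.9
A = 0.5 * 167.7
A = 83.85
83.85 cm^2


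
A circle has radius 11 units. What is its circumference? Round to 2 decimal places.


Shape: circle
Radius r = 11 units
Formula: C = 2 * pi * r
C = 2 * pi * 11
C = 22 * pi
C = 69.12
69.12 units


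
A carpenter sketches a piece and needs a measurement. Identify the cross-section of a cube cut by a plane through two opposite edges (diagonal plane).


Solid: cube
Cutting plane: through two opposite edges (diagonal plane)
Visualize the intersection of the plane with the solid's surface.
The boundary of the cut region is a rectangle.
rectangle


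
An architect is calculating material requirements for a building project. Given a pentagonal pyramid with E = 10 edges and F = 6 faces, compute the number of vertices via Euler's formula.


Polyhedron: pentagonal pyramid
Euler's formula for convex polyhedra: V - E + F = 2
Given: E = 10 edges and F = 6 faces
Solve for V:
V = 2 + E - F = 2 + 10 - 6 = 6
6 vertices


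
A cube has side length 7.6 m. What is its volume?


Shape: cube
Side s = 7.6 m
Formula: V = s^3
V = 7.6 * 7.6 * 7.6
V = 57.76 * 7.6
V = 438.976
438.976 m^3


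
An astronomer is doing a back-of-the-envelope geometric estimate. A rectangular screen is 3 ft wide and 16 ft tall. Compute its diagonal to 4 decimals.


Shape: rectangle (diagonal via Pythagoras)
Sides: 3 ft and 16 ft
Formula: d = sqrt(l^2 + w^2)
l^2 = 9, w^2 = 256
l^2 + w^2 = 265
d = sqrt(265)
d = 16.2788
16.2788 ft


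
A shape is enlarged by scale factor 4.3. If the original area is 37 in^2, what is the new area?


Linear scale factor k = 4.3
Original area = 37 in^2
Rule: under a linear scaling by k, areas scale by k^2.
k^2 = 4.3^2 = 18.49
New area = 37 * 18.49
New area = 684.13
684.13 in^2


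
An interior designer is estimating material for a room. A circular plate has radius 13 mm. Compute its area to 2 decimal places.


Shape: circle
Radius r = 13 mm
Formula: A = pi * r^2
r^2 = 13^2 = 169
A = pi * 169
A = 530.93
530.93 mm^2


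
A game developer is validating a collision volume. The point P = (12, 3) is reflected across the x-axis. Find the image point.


Transformation: reflection
Original point: (12, 3)
Rule for reflection over the x-axis: (x, y) -> (x, -y)
Apply: (12, 3) -> (12, -3)
(12, -3)


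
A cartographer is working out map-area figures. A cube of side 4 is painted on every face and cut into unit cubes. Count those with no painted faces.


Large cube: 4 x 4 x 4, cut into unit cubes.
n = 4, so n - 2 = 2
Unpainted cubes form the interior (n - 2)^3 block.
(n - 2)^3 = 2^3 = 8
8 unit cubes


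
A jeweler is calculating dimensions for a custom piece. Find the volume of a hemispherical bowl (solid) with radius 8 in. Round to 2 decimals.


Shape: hemisphere (half of a sphere)
Radius r = 8 in
Formula: V = (1/2) * (4/3) * pi * r^3 = (2/3) * pi * r^3
r^3 = 512
(2/3) * 512 = 341.333333
V = 341.333333 * pi
V = 1072.33
1072.33 in^3


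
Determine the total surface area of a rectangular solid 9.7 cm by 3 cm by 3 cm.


Shape: rectangular prism
l = 9.7 cm, w = 3 cm, h = 3 cm
Formula: SA = 2(lw + lh + wh)
lw = 29.1, lh = 29.1, wh = 9
lw + lh + wh = 67.2
SA = 2 * 67.2
SA = 134.4
134.4 cm^2


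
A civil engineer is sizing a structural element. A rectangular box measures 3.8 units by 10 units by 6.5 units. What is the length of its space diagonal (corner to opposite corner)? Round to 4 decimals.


Shape: rectangular box (space diagonal)
l = 3.8 units, w = 10 units, h = 6.5 units
Visualize: the diagonal of the base, then a right triangle with that diagonal and the height.
Formula: d = sqrt(l^2 + w^2 + h^2)
l^2 + w^2 + h^2 = 14.44 + 100 + 42.25 = 156.69
d = sqrt(156.69)
d = 12.5176
12.5176 units
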